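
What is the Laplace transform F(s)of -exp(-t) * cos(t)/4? (-s - 1)/(4 * ((s + 1)^2 + 1))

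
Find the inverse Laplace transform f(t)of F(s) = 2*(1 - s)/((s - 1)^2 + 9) -2*exp(t)*cos(3*t)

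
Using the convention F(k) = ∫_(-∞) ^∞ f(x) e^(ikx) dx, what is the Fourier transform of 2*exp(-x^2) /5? 2*sqrt(pi)*exp(-k^2/4) /5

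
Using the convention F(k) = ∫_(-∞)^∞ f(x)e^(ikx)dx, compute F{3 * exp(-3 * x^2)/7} sqrt(3) * sqrt(pi) * exp(-k^2/12)/7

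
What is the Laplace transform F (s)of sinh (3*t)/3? 1/ (s^2-9)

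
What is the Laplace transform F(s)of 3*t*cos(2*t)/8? 3*(s^2 - 4)/(8*(s^2 + 4)^2)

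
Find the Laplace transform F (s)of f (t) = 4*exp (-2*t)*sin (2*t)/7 8/ (7*( (s + 2)^2 + 4))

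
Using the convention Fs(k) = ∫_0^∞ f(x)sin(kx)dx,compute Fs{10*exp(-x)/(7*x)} 10*atan(k)/7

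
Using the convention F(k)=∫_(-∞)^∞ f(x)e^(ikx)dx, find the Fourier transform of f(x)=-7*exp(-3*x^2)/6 -7*sqrt(3)*sqrt(pi)*exp(-k^2/12)/18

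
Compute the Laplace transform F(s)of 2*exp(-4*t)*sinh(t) 2/((s + 4)^2 - 1)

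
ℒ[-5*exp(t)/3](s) -5/(3*s - 3)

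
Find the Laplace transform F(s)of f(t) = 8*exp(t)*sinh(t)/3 8/(3*s*(s - 2))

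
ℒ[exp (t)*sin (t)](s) 1/ ( (s - 1)^2 + 1)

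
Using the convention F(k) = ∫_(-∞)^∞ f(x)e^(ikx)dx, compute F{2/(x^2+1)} 2 * pi * exp(-Abs(k))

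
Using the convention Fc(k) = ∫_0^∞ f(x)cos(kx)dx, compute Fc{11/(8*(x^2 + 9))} 11*pi*exp(-3*k)/48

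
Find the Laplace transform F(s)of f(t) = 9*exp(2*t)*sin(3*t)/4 27/(4*((s - 2)^2 + 9))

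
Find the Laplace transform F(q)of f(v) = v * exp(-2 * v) (q + 2)^(-2)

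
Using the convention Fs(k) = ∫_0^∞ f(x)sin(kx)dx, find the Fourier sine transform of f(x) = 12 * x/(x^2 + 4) 6 * pi * exp(-2 * k)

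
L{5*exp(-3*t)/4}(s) 5/(4*(s + 3))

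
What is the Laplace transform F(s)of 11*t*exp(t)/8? 11/(8*(s - 1)^2)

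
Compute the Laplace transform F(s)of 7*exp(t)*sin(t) 7/((s - 1)^2 + 1)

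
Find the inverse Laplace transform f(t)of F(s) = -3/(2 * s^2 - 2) -3 * sinh(t)/2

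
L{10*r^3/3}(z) 20/z^4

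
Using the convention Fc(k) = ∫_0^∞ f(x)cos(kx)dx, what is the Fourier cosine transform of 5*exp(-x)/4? 5/(4*(k^2 + 1))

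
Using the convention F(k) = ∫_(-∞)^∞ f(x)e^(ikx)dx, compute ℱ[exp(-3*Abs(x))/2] 3/(k^2+9)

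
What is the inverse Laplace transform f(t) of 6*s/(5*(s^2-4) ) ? 6*cosh(2*t) /5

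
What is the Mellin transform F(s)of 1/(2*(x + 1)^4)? gamma(s)*gamma(4 - s)/12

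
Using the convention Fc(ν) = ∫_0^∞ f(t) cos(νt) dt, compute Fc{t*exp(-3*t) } (9 - ν^2) /(ν^2 + 9) ^2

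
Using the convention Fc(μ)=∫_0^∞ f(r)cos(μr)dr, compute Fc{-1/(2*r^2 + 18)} -pi*exp(-3*μ)/12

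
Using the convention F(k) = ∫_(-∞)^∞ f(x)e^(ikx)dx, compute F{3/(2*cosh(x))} 3*pi/(2*cosh(pi*k/2))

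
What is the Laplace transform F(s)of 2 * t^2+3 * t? 3/s^2+4/s^3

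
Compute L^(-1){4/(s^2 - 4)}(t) 2*sinh(2*t)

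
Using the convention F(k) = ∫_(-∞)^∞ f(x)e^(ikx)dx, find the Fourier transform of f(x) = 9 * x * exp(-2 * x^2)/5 9 * sqrt(2) * I * sqrt(pi) * k * exp(-k^2/8)/40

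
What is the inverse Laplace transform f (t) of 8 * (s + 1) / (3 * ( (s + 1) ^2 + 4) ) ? 8 * exp (-t) * cos (2 * t) /3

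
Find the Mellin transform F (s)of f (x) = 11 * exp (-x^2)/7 11 * gamma (s/2)/14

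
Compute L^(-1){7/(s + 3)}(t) 7*exp(-3*t)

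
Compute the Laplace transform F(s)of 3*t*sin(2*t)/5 12*s/(5*(s^2 + 4)^2)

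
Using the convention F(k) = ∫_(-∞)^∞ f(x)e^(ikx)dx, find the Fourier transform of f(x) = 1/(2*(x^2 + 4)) pi*exp(-2*Abs(k))/4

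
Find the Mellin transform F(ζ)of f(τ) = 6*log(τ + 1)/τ -6*pi*csc(pi*ζ)/(ζ - 1)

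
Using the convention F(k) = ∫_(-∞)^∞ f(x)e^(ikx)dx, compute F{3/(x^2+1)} 3 * pi * exp(-Abs(k))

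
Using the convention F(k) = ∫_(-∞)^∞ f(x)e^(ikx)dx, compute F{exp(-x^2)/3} sqrt(pi)*exp(-k^2/4)/3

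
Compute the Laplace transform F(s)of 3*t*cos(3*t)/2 3*(s^2-9)/(2*(s^2+9)^2)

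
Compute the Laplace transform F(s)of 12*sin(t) 12/(s^2 + 1)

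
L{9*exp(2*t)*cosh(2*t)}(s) 9*(s - 2)/(s*(s - 4))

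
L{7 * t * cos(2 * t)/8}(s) 7 * (s^2 - 4)/(8 * (s^2 + 4)^2)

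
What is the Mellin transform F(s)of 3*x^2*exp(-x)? 3*gamma(s + 2)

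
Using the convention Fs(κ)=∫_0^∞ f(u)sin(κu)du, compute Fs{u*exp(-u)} 2*κ/(κ^2 + 1)^2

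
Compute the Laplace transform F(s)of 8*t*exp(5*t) 8/(s - 5)^2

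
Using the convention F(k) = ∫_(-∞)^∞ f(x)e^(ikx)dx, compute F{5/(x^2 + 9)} 5 * pi * exp(-3 * Abs(k))/3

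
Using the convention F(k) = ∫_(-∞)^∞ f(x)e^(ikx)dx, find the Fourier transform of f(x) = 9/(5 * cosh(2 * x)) 9 * pi/(10 * cosh(pi * k/4))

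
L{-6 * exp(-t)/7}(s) -6/(7 * s + 7)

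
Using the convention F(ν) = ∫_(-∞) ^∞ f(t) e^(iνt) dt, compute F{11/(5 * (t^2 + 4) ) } 11 * pi * exp(-2 * Abs(ν) ) /10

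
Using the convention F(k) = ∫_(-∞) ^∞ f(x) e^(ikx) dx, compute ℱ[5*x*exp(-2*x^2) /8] 5*sqrt(2)*I*sqrt(pi)*k*exp(-k^2/8) /64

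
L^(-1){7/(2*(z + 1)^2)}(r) 7*r*exp(-r)/2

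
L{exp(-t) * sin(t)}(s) 1/((s + 1)^2 + 1)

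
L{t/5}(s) 1/(5*s^2)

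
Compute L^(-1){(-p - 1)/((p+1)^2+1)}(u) -exp(-u)*cos(u)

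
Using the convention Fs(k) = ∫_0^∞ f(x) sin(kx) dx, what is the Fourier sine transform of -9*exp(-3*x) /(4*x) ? -9*atan(k/3) /4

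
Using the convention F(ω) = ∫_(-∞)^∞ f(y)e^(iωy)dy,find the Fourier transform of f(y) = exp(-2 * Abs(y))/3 4/(3 * (ω^2 + 4))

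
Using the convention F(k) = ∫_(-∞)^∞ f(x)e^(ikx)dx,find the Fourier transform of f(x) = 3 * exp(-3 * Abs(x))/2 9/(k^2 + 9)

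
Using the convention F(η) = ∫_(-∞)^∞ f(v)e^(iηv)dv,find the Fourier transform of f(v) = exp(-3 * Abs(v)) 6/(η^2 + 9)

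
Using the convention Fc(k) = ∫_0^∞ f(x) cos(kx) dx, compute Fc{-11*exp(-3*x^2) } -11*sqrt(3)*sqrt(pi)*exp(-k^2/12) /6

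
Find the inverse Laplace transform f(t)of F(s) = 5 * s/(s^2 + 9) 5 * cos(3 * t)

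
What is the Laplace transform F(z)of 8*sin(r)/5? 8/(5*(z^2+1))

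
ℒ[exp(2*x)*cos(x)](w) (w - 2)/((w - 2)^2 + 1)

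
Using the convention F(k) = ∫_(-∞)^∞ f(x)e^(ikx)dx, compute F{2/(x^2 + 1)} 2*pi*exp(-Abs(k))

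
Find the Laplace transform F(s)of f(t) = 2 2/s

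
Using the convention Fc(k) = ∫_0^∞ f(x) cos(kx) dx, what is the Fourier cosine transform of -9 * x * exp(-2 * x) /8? 9 * (k^2-4) /(8 * (k^2 + 4) ^2) 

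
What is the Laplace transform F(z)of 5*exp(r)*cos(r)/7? 5*(z - 1)/(7*((z - 1)^2 + 1))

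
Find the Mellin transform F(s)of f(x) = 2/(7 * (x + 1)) 2 * pi * csc(pi * s)/7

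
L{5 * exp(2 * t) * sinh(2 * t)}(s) 10/(s * (s - 4))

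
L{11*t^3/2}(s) 33/s^4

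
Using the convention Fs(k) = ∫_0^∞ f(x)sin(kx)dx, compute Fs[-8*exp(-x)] -8*k/(k^2 + 1)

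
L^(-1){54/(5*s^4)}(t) 9*t^3/5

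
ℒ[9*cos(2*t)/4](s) 9*s/(4*(s^2 + 4))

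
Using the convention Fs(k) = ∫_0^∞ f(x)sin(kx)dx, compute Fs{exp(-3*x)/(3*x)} atan(k/3)/3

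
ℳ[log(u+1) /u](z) -pi*csc(pi*z) /(z - 1) 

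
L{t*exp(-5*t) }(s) (s + 5) ^(-2) 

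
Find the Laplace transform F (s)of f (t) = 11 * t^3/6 11/s^4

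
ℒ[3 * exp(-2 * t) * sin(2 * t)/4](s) 3/(2 * ((s + 2)^2 + 4))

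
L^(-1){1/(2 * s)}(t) 1/2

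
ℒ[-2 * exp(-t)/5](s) -2/(5 * s + 5)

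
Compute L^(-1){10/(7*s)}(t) 10/7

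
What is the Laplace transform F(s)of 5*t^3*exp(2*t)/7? 30/(7*(s - 2)^4)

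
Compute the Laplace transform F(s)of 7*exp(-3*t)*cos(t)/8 7*(s+3)/(8*((s+3)^2+1))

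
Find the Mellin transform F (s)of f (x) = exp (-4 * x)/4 gamma (s)/ (4 * 2^ (2 * s))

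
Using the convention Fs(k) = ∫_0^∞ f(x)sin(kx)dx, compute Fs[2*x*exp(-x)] 4*k/(k^2 + 1)^2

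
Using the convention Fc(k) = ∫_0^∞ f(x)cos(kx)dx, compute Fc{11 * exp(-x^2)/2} 11 * sqrt(pi) * exp(-k^2/4)/4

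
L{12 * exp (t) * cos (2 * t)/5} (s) 12 * (s - 1)/ (5 * ( (s - 1)^2 + 4))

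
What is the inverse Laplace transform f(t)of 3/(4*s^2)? 3*t/4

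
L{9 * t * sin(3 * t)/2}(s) 27 * s/(s^2 + 9)^2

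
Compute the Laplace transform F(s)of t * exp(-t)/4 1/(4 * (s + 1)^2)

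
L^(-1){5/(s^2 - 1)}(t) 5 * sinh(t)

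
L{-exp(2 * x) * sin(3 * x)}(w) -3/((w - 2)^2 + 9)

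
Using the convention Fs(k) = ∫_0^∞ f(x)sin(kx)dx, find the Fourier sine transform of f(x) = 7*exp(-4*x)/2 7*k/(2*(k^2 + 16))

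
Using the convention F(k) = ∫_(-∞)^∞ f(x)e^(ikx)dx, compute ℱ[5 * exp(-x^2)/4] 5 * sqrt(pi) * exp(-k^2/4)/4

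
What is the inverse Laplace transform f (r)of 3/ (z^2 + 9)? sin (3*r)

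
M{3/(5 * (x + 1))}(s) 3 * pi * csc(pi * s)/5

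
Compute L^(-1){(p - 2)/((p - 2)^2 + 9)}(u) exp(2 * u) * cos(3 * u)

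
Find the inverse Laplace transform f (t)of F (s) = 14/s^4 7 * t^3/3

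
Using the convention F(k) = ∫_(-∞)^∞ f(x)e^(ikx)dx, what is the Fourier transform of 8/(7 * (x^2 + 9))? 8 * pi * exp(-3 * Abs(k))/21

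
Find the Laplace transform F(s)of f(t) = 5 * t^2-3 10/s^3-3/s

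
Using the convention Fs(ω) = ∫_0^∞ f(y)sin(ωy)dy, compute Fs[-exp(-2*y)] -ω/(ω^2+4)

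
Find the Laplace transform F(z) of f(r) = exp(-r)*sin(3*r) 3/((z + 1) ^2 + 9) 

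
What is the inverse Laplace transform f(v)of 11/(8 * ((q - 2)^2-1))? 11 * exp(2 * v) * sinh(v)/8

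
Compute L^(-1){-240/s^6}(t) -2 * t^5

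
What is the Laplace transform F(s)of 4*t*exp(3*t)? 4/(s - 3)^2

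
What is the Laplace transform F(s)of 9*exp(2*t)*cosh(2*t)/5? 9*(s - 2)/(5*s*(s - 4))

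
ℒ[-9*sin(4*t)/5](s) -36/(5*s^2 + 80)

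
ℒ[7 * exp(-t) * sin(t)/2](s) 7/(2 * ((s + 1)^2 + 1))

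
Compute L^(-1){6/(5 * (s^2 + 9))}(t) 2 * sin(3 * t)/5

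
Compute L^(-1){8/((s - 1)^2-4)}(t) 4*exp(t)*sinh(2*t)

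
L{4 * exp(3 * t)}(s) 4/(s - 3)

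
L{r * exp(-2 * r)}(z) (z + 2)^(-2)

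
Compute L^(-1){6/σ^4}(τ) τ^3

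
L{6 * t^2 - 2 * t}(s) 12/s^3 - 2/s^2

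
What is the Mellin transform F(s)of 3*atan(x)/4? -3*pi*sec(pi*s/2)/(8*s)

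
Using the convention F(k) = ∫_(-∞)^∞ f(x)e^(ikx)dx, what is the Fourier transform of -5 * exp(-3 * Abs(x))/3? -10/(k^2 + 9)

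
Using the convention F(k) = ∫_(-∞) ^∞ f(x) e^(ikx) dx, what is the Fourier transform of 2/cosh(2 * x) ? pi/cosh(pi * k/4) 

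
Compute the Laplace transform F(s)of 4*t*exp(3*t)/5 4/(5*(s - 3)^2)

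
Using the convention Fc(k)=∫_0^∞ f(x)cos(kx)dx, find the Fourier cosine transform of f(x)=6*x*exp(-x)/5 6*(1 - k^2)/(5*(k^2+1)^2)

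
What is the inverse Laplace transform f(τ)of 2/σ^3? τ^2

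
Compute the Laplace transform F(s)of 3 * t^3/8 9/(4 * s^4)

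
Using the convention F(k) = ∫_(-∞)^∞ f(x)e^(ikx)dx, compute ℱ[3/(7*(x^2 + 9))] pi*exp(-3*Abs(k))/7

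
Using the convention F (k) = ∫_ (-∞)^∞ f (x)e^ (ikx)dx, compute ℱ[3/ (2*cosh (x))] 3*pi/ (2*cosh (pi*k/2))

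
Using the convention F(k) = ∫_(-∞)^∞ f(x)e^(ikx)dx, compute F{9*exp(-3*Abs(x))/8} 27/(4*(k^2 + 9))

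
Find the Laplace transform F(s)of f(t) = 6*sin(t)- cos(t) 6/(s^2 + 1)- s/(s^2 + 1)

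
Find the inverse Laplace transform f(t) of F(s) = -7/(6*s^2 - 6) -7*sinh(t) /6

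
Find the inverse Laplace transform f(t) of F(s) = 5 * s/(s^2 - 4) 5 * cosh(2 * t) 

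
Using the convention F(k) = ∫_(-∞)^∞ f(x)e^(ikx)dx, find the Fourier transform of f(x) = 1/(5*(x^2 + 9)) pi*exp(-3*Abs(k))/15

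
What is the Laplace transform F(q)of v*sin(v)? 2*q/(q^2 + 1)^2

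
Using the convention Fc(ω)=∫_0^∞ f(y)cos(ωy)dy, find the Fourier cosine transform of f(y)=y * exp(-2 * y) (4 - ω^2)/(ω^2 + 4)^2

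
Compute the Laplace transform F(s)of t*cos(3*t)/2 (s^2 - 9)/(2*(s^2 + 9)^2)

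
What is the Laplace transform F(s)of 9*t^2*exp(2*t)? 18/(s - 2)^3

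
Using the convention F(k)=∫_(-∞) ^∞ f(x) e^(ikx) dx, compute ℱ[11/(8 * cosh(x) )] 11 * pi/(8 * cosh(pi * k/2) ) 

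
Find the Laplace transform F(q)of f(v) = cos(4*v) q/(q^2 + 16)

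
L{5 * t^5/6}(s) 100/s^6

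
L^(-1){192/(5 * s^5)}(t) 8 * t^4/5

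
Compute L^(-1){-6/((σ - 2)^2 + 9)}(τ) -2*exp(2*τ)*sin(3*τ)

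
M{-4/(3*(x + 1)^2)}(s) 4*pi*(s - 1)/(3*sin(pi*s))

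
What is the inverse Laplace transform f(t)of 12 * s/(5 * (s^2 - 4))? 12 * cosh(2 * t)/5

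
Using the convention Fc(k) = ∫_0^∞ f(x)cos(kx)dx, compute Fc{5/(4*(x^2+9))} 5*pi*exp(-3*k)/24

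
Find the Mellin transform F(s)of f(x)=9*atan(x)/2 -9*pi*sec(pi*s/2)/(4*s)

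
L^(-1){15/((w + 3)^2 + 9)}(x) 5*exp(-3*x)*sin(3*x)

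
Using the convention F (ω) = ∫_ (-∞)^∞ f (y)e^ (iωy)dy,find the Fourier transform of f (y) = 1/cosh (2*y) pi/ (2*cosh (pi*ω/4))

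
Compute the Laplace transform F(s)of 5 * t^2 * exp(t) 10/(s - 1)^3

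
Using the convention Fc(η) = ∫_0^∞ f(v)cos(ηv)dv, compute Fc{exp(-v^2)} sqrt(pi)*exp(-η^2/4)/2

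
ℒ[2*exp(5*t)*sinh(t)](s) 2/((s - 5)^2 - 1)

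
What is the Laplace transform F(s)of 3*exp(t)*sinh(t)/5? 3/(5*s*(s - 2))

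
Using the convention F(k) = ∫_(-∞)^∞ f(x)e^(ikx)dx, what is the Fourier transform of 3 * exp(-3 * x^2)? sqrt(3) * sqrt(pi) * exp(-k^2/12)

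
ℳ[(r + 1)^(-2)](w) (-pi * w + pi)/sin(pi * w)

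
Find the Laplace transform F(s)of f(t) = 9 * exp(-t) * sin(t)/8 9/(8 * ((s + 1)^2 + 1))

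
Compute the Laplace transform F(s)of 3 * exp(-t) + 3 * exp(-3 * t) 3/(s + 1) + 3/(s + 3)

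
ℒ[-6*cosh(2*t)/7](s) -6*s/(7*s^2 - 28)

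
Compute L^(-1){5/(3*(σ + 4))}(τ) 5*exp(-4*τ)/3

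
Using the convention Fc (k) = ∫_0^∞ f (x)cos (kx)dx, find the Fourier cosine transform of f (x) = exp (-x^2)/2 sqrt (pi) * exp (-k^2/4)/4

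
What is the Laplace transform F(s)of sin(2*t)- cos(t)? 2/(s^2 + 4)- s/(s^2 + 1)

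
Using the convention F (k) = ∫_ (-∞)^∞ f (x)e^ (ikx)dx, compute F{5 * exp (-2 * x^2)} 5 * sqrt (2) * sqrt (pi) * exp (-k^2/8)/2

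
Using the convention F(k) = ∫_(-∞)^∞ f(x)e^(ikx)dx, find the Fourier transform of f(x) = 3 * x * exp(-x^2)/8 3 * I * sqrt(pi) * k * exp(-k^2/4)/16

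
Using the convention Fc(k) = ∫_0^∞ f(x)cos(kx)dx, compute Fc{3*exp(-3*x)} 9/(k^2 + 9)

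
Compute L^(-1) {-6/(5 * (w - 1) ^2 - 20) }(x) -3 * exp(x) * sinh(2 * x) /5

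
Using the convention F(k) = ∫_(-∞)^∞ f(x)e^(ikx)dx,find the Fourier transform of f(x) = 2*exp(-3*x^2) 2*sqrt(3)*sqrt(pi)*exp(-k^2/12)/3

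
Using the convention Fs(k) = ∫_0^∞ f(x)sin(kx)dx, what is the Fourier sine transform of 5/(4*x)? 5*pi/8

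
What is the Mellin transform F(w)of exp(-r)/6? gamma(w)/6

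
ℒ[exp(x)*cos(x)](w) (w - 1)/((w - 1)^2 + 1)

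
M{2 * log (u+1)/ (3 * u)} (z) -2 * pi * csc (pi * z)/ (3 * z - 3)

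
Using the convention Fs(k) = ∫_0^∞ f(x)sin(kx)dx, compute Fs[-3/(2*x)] -3*pi/4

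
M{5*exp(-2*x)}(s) 5*gamma(s)/2^s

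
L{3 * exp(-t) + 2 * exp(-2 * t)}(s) 3/(s + 1) + 2/(s + 2)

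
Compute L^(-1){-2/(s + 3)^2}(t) -2 * t * exp(-3 * t)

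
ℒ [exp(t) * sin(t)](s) 1/((s - 1)^2 + 1)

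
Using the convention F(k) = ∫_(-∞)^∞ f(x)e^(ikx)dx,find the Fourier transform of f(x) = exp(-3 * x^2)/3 sqrt(3) * sqrt(pi) * exp(-k^2/12)/9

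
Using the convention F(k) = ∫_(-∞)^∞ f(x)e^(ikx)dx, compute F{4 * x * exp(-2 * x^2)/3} sqrt(2) * I * sqrt(pi) * k * exp(-k^2/8)/6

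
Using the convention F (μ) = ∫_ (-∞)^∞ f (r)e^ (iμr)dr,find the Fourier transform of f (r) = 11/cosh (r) 11*pi/cosh (pi*μ/2)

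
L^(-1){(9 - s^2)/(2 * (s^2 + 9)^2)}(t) -t * cos(3 * t)/2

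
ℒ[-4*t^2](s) -8/s^3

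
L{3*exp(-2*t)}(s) 3/(s + 2)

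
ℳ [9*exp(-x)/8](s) 9*gamma(s)/8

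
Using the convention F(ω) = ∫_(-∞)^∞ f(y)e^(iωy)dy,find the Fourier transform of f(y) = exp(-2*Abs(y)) 4/(ω^2 + 4)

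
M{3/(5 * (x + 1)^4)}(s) gamma(s) * gamma(4 - s)/10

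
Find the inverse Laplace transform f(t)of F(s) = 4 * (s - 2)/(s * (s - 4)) 4 * exp(2 * t) * cosh(2 * t)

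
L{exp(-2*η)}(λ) 1/(λ + 2)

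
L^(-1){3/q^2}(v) 3 * v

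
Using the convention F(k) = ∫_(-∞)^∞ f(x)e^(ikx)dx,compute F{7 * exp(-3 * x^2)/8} 7 * sqrt(3) * sqrt(pi) * exp(-k^2/12)/24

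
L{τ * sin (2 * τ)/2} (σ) 2 * σ/ (σ^2 + 4)^2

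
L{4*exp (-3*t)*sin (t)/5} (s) 4/ (5*( (s + 3)^2 + 1))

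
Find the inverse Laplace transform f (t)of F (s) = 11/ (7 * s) 11/7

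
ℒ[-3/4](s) -3/(4*s)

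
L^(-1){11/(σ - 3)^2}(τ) 11 * τ * exp(3 * τ)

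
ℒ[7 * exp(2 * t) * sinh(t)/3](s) 7/(3 * ((s - 2)^2 - 1))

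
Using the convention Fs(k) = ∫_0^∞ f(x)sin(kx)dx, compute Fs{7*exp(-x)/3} 7*k/(3*(k^2 + 1))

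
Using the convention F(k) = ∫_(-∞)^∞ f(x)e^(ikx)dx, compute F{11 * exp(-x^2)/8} 11 * sqrt(pi) * exp(-k^2/4)/8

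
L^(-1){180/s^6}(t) 3 * t^5/2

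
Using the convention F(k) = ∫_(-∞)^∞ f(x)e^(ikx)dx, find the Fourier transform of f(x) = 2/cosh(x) 2 * pi/cosh(pi * k/2)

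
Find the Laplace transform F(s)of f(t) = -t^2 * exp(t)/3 -2/(3 * (s - 1)^3)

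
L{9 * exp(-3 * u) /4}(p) 9/(4 * (p + 3) ) 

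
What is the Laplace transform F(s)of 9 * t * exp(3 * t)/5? 9/(5 * (s - 3)^2)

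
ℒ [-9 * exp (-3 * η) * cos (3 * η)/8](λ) 9 * (-λ - 3)/ (8 * ( (λ + 3)^2 + 9))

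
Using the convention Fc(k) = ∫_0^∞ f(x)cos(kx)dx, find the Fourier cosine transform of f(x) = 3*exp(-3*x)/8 9/(8*(k^2 + 9))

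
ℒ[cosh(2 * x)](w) w/(w^2 - 4)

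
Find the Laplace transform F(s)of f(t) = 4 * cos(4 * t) 4 * s/(s^2 + 16)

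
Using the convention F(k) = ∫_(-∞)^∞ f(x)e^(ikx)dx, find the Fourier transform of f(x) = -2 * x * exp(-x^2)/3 -I * sqrt(pi) * k * exp(-k^2/4)/3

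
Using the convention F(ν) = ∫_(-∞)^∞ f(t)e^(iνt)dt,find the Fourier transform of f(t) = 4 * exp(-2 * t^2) 2 * sqrt(2) * sqrt(pi) * exp(-ν^2/8)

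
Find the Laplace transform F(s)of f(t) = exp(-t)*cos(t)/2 (s + 1)/(2*((s + 1)^2 + 1))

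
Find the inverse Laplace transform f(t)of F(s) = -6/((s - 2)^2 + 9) -2*exp(2*t)*sin(3*t)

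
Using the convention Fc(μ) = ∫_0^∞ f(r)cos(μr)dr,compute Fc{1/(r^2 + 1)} pi*exp(-μ)/2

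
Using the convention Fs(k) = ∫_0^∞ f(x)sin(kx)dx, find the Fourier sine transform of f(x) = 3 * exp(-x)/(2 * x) 3 * atan(k)/2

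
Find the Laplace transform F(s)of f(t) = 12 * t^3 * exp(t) 72/(s - 1)^4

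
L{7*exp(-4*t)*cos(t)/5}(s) 7*(s + 4)/(5*((s + 4)^2 + 1))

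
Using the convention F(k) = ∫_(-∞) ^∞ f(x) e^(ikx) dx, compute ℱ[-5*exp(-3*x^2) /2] -5*sqrt(3)*sqrt(pi)*exp(-k^2/12) /6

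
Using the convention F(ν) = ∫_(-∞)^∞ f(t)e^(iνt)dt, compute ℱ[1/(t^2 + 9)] pi*exp(-3*Abs(ν))/3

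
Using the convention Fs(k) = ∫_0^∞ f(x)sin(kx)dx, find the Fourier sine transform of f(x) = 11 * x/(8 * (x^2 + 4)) 11 * pi * exp(-2 * k)/16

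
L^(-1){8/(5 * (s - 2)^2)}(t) 8 * t * exp(2 * t)/5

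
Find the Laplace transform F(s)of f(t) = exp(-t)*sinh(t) 1/(s*(s + 2))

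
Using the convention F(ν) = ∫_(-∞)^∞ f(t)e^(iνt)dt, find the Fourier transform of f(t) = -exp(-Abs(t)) -2/(ν^2+1)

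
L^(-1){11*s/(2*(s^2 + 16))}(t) 11*cos(4*t)/2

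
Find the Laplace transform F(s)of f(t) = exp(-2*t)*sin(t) 1/((s+2)^2+1)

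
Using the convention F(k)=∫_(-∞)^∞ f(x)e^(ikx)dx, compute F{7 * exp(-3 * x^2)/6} 7 * sqrt(3) * sqrt(pi) * exp(-k^2/12)/18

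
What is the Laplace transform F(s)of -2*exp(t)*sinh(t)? -2/(s*(s - 2))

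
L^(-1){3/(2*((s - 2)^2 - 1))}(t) 3*exp(2*t)*sinh(t)/2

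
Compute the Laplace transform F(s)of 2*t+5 2/s^2+5/s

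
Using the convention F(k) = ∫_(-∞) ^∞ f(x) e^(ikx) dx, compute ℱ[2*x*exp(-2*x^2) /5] sqrt(2)*I*sqrt(pi)*k*exp(-k^2/8) /20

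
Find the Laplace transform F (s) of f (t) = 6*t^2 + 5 12/s^3 + 5/s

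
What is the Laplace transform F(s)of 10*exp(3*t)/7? 10/(7*(s - 3))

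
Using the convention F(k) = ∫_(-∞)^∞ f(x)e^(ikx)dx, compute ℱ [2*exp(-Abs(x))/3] 4/(3*(k^2 + 1))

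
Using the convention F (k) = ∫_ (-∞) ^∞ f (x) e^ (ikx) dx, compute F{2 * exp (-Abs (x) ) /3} 4/ (3 * (k^2 + 1) ) 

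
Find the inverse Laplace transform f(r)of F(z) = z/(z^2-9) cosh(3*r)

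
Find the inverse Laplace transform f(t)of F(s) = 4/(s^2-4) 2 * sinh(2 * t)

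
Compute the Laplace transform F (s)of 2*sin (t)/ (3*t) 2*atan (1/s)/3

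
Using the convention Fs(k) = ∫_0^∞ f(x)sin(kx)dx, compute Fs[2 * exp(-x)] 2 * k/(k^2 + 1)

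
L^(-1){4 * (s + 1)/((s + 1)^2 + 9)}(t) 4 * exp(-t) * cos(3 * t)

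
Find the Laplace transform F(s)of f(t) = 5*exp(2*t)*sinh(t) 5/((s - 2)^2 - 1)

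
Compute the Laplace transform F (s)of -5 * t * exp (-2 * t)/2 -5/ (2 * (s + 2)^2)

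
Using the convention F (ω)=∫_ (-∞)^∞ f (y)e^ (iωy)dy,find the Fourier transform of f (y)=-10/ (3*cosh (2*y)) -5*pi/ (3*cosh (pi*ω/4))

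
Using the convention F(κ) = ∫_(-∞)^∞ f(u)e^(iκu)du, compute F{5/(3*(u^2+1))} 5*pi*exp(-Abs(κ))/3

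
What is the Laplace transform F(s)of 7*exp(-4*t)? 7/(s+4)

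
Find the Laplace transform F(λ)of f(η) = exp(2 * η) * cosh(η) (λ - 2)/((λ - 2)^2 - 1)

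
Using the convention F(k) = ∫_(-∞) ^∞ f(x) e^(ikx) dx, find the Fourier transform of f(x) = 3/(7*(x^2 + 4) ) 3*pi*exp(-2*Abs(k) ) /14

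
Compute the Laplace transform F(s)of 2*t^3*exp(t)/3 4/(s - 1)^4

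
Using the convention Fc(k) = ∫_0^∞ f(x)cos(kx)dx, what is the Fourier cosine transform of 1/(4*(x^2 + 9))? pi*exp(-3*k)/24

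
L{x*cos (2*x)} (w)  (w^2 - 4)/ (w^2 + 4)^2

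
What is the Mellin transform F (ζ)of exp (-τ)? gamma (ζ)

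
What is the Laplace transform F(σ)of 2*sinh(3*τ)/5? 6/(5*(σ^2-9))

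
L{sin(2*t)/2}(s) 1/(s^2 + 4)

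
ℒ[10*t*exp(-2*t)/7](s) 10/(7*(s + 2)^2)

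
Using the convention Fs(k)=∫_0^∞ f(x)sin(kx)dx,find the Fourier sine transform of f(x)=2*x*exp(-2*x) 8*k/(k^2 + 4)^2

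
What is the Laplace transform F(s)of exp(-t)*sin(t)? 1/((s + 1)^2 + 1)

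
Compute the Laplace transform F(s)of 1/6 1/(6*s)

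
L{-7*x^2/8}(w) -7/(4*w^3)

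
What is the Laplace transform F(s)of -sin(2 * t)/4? -1/(2 * s^2 + 8)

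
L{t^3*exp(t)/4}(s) 3/(2*(s - 1)^4)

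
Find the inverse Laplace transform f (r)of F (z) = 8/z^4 4 * r^3/3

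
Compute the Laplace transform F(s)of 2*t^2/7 4/(7*s^3)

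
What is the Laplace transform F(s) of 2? 2/s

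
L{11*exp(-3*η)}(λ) 11/(λ + 3)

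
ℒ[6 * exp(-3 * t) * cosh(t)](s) 6 * (s + 3)/((s + 3)^2 - 1)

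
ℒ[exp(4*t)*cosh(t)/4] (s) (s - 4)/(4*((s - 4)^2 - 1))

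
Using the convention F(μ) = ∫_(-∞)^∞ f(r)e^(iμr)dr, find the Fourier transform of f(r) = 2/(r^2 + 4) pi * exp(-2 * Abs(μ))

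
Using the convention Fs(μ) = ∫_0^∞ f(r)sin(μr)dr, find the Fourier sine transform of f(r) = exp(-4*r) μ/(μ^2 + 16)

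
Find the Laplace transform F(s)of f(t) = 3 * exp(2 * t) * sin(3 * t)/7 9/(7 * ((s - 2)^2 + 9))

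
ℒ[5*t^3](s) 30/s^4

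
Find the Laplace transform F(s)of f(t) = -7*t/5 -7/(5*s^2)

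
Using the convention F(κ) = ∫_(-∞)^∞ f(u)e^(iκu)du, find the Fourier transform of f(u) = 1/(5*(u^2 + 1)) pi*exp(-Abs(κ))/5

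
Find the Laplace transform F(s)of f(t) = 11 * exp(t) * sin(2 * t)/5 22/(5 * ((s - 1)^2 + 4))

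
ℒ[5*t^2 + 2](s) 2/s + 10/s^3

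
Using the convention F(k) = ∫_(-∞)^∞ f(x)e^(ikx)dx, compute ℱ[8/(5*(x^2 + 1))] 8*pi*exp(-Abs(k))/5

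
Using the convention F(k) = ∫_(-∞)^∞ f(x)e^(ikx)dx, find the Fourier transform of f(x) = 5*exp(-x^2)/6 5*sqrt(pi)*exp(-k^2/4)/6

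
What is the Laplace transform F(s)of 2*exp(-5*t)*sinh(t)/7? 2/(7*((s + 5)^2 - 1))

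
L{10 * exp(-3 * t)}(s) 10/(s + 3)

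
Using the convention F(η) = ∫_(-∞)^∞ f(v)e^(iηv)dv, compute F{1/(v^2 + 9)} pi*exp(-3*Abs(η))/3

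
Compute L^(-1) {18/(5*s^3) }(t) 9*t^2/5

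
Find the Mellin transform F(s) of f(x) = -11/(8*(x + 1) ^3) -11*pi*(s - 2)*(s - 1) /(16*sin(pi*s) ) 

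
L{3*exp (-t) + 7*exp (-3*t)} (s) 7/ (s + 3) + 3/ (s + 1)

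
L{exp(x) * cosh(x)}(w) (w - 1)/(w * (w - 2))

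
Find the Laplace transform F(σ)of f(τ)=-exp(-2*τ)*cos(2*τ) (-σ - 2)/((σ + 2)^2 + 4)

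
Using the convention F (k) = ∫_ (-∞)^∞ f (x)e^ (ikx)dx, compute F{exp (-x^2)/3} sqrt (pi) * exp (-k^2/4)/3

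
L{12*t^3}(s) 72/s^4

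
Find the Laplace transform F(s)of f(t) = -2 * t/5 -2/(5 * s^2)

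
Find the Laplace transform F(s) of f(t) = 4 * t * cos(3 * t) 4 * (s^2 - 9) /(s^2+9) ^2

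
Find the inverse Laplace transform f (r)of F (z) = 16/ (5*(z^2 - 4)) 8*sinh (2*r)/5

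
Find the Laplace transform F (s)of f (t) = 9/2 9/ (2 * s)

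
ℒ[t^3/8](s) 3/ (4*s^4)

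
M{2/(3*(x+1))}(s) 2*pi*csc(pi*s)/3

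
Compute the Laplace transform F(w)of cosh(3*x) w/(w^2 - 9)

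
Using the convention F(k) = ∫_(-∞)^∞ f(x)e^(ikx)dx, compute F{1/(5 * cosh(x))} pi/(5 * cosh(pi * k/2))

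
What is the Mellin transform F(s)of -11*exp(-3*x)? -11*gamma(s)/3^s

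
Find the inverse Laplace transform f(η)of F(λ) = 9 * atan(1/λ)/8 9 * sin(η)/(8 * η)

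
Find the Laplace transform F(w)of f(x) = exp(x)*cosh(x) (w - 1)/(w*(w - 2))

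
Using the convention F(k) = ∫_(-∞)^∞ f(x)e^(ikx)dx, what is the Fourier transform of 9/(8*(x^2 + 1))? 9*pi*exp(-Abs(k))/8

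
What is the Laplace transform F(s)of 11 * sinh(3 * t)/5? 33/(5 * (s^2 - 9))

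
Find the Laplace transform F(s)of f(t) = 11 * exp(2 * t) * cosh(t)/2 11 * (s - 2)/(2 * ((s - 2)^2 - 1))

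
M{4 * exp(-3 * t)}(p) 4 * gamma(p)/3^p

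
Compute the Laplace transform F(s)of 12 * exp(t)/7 12/(7 * (s - 1))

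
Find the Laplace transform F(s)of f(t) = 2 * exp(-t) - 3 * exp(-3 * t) 2/(s+1) - 3/(s+3)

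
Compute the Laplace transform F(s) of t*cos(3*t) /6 (s^2 - 9) /(6*(s^2+9) ^2) 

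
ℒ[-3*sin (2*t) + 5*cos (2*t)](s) 5*s/ (s^2 + 4) - 6/ (s^2 + 4) 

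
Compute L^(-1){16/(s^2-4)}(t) 8 * sinh(2 * t)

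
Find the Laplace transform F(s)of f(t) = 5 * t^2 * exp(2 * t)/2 5/(s - 2)^3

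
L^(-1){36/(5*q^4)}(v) 6*v^3/5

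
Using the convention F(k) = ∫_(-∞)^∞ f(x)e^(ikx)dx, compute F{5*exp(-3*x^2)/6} 5*sqrt(3)*sqrt(pi)*exp(-k^2/12)/18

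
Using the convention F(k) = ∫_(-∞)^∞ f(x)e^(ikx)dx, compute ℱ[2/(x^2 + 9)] 2*pi*exp(-3*Abs(k))/3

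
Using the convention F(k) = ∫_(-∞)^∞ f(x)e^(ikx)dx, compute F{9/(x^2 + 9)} 3*pi*exp(-3*Abs(k))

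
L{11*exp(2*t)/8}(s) 11/(8*(s - 2))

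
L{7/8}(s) 7/(8*s)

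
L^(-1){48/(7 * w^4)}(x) 8 * x^3/7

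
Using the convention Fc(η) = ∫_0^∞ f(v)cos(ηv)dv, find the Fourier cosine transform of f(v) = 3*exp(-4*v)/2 6/(η^2+16)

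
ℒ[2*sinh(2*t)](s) 4/(s^2 - 4)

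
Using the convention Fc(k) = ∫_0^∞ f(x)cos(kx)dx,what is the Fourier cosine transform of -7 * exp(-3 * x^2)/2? -7 * sqrt(3) * sqrt(pi) * exp(-k^2/12)/12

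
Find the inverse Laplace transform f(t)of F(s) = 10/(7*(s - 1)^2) 10*t*exp(t)/7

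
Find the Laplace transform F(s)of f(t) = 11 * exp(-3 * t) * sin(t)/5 11/(5 * ((s + 3)^2 + 1))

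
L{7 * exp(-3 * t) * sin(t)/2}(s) 7/(2 * ((s+3)^2+1))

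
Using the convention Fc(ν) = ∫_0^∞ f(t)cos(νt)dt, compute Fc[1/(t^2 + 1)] pi*exp(-ν)/2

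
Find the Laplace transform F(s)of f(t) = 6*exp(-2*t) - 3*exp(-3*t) 6/(s + 2) - 3/(s + 3)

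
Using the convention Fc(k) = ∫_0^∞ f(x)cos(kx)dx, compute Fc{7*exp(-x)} 7/(k^2+1)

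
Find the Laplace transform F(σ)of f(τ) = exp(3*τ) 1/(σ - 3)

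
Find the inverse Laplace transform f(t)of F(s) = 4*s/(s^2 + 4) 4*cos(2*t)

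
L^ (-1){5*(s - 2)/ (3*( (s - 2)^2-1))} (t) 5*exp (2*t)*cosh (t)/3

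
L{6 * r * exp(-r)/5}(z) 6/(5 * (z + 1)^2)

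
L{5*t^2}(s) 10/s^3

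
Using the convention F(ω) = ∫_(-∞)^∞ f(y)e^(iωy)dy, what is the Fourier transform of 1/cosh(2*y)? pi/(2*cosh(pi*ω/4))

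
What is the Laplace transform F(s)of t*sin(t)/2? s/(s^2 + 1)^2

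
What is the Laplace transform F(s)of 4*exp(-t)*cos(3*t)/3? 4*(s+1)/(3*((s+1)^2+9))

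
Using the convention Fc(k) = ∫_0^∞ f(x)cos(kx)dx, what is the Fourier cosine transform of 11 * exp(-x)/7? 11/(7 * (k^2 + 1))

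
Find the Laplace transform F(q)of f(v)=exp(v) 1/(q - 1)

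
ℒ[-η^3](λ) -6/λ^4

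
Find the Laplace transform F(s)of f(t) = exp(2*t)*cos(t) (s - 2)/((s - 2)^2+1)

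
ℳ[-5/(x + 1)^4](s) 5*pi*(s - 3)*(s - 2)*(s - 1)/(6*sin(pi*s))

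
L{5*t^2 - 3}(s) 10/s^3 - 3/s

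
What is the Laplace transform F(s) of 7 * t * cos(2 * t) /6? 7 * (s^2 - 4) /(6 * (s^2 + 4) ^2) 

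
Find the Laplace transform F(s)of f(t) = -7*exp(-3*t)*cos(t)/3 7*(-s - 3)/(3*((s + 3)^2 + 1))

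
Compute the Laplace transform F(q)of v q^(-2)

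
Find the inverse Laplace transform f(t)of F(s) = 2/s 2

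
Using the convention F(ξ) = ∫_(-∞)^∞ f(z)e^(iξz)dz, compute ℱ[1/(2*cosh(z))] pi/(2*cosh(pi*ξ/2))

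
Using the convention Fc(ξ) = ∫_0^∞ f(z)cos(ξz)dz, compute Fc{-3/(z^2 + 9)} -pi * exp(-3 * ξ)/2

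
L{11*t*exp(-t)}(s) 11/(s + 1)^2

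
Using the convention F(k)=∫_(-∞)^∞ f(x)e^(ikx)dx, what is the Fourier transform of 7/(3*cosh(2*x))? 7*pi/(6*cosh(pi*k/4))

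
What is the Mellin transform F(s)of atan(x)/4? -pi*sec(pi*s/2)/(8*s)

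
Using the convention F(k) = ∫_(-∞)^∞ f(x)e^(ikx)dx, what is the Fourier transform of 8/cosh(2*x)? 4*pi/cosh(pi*k/4)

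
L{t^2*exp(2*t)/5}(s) 2/(5*(s - 2)^3)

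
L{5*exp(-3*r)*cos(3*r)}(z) 5*(z + 3)/((z + 3)^2 + 9)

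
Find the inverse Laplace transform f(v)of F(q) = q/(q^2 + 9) cos(3 * v)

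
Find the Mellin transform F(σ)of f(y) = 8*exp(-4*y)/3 2^(3 - 2*σ)*gamma(σ)/3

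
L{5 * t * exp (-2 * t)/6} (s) 5/ (6 * (s+2)^2)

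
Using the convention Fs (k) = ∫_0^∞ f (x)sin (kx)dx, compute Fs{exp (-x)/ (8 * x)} atan (k)/8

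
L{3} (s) 3/s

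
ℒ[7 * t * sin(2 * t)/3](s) 28 * s/(3 * (s^2+4)^2)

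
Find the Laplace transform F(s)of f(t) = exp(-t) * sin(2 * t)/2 1/((s+1)^2+4)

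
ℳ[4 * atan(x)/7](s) -2 * pi * sec(pi * s/2)/(7 * s)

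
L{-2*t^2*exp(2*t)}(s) -4/(s - 2)^3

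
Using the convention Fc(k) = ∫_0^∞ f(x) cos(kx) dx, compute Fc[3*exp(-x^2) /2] 3*sqrt(pi)*exp(-k^2/4) /4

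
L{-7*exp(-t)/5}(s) -7/(5*s+5)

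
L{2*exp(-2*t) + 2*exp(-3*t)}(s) 2/(s + 3) + 2/(s + 2)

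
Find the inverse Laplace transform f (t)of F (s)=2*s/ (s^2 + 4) 2*cos (2*t)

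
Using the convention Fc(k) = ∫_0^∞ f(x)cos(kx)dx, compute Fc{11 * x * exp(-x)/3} 11 * (1 - k^2)/(3 * (k^2 + 1)^2)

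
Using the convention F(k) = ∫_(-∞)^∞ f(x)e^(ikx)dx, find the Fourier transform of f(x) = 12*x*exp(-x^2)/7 6*I*sqrt(pi)*k*exp(-k^2/4)/7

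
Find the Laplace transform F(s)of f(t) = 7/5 7/(5*s)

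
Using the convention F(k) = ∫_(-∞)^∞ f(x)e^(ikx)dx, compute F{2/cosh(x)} 2*pi/cosh(pi*k/2)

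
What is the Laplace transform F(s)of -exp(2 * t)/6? -1/(6 * s - 12)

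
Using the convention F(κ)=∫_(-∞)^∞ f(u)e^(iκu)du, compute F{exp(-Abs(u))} 2/(κ^2+1)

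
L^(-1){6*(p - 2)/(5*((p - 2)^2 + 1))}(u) 6*exp(2*u)*cos(u)/5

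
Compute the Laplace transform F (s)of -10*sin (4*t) -40/ (s^2 + 16)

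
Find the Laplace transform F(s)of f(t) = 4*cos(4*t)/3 4*s/(3*(s^2+16))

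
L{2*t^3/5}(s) 12/(5*s^4)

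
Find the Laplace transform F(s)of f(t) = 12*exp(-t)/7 12/(7*(s + 1))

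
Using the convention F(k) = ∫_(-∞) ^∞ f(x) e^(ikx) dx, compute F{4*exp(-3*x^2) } 4*sqrt(3)*sqrt(pi)*exp(-k^2/12) /3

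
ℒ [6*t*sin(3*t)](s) 36*s/(s^2+9)^2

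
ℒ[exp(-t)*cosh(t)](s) (s + 1)/(s*(s + 2))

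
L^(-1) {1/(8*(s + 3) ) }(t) exp(-3*t) /8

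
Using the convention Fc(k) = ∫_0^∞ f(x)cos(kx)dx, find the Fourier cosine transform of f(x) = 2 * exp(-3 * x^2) sqrt(3) * sqrt(pi) * exp(-k^2/12)/3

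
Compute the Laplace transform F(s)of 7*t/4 7/(4*s^2)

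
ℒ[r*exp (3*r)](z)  (z - 3)^ (-2)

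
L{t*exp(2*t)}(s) (s - 2)^(-2)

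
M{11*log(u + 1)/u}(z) -11*pi*csc(pi*z)/(z - 1)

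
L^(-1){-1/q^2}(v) -v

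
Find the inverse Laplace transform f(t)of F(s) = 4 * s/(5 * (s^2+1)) 4 * cos(t)/5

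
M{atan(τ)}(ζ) -pi * sec(pi * ζ/2)/(2 * ζ)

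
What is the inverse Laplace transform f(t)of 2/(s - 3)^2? 2*t*exp(3*t)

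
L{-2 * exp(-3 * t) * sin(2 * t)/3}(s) -4/(3 * (s+3)^2+12)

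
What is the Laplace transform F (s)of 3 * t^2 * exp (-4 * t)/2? 3/ (s + 4)^3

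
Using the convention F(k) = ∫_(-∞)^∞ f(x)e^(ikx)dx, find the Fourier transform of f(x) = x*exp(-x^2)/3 I*sqrt(pi)*k*exp(-k^2/4)/6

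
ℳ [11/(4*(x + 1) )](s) 11*pi*csc(pi*s) /4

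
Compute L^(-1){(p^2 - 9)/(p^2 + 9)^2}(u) u * cos(3 * u)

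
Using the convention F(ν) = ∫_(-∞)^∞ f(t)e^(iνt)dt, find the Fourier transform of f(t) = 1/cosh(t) pi/cosh(pi*ν/2)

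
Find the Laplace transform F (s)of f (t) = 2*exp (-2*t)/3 2/ (3*(s + 2))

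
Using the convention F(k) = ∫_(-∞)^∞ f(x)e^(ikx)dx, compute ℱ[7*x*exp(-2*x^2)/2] 7*sqrt(2)*I*sqrt(pi)*k*exp(-k^2/8)/16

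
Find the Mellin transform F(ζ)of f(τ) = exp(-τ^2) gamma(ζ/2)/2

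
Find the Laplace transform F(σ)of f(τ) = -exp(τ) -1/(σ - 1)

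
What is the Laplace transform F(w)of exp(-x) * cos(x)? (w + 1)/((w + 1)^2 + 1)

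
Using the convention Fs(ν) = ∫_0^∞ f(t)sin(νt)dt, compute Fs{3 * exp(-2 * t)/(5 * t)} 3 * atan(ν/2)/5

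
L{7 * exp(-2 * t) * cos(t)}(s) 7 * (s+2)/((s+2)^2+1)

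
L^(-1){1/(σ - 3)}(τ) exp(3*τ)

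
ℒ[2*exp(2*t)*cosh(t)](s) 2*(s - 2)/((s - 2)^2 - 1)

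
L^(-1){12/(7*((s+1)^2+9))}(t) 4*exp(-t)*sin(3*t)/7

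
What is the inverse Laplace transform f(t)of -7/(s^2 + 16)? -7 * sin(4 * t)/4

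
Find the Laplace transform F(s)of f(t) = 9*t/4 9/(4*s^2)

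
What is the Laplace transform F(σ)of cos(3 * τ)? σ/(σ^2 + 9)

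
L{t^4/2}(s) 12/s^5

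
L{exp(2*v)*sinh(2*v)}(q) 2/(q*(q - 4))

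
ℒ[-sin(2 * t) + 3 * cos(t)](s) 3 * s/(s^2 + 1) - 2/(s^2 + 4)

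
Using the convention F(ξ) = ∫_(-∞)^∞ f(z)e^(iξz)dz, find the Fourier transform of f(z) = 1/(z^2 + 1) pi*exp(-Abs(ξ))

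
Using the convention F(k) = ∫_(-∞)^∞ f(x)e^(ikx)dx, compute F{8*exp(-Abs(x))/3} 16/(3*(k^2 + 1))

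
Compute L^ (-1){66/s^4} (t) 11*t^3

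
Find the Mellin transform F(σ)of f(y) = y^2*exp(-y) gamma(σ + 2)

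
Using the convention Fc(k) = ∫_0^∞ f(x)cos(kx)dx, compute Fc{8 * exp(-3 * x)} 24/(k^2 + 9)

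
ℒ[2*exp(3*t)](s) 2/(s - 3)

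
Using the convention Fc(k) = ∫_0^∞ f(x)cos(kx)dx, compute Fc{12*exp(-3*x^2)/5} 2*sqrt(3)*sqrt(pi)*exp(-k^2/12)/5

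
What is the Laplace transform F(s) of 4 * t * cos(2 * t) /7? 4 * (s^2-4) /(7 * (s^2 + 4) ^2) 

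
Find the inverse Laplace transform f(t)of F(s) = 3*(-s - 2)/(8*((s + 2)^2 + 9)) -3*exp(-2*t)*cos(3*t)/8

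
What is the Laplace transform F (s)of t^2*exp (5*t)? 2/ (s - 5)^3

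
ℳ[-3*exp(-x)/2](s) -3*gamma(s)/2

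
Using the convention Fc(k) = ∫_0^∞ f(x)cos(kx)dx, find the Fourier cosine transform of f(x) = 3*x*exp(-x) 3*(1 - k^2)/(k^2 + 1)^2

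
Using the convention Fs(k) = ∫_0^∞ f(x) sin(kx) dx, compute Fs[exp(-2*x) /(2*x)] atan(k/2) /2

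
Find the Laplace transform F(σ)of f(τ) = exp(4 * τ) 1/(σ - 4)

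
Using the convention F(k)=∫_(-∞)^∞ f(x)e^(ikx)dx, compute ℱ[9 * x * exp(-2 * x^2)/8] 9 * sqrt(2) * I * sqrt(pi) * k * exp(-k^2/8)/64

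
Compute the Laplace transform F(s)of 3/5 3/(5*s)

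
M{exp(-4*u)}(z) gamma(z)/4^z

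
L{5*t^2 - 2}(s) 10/s^3 - 2/s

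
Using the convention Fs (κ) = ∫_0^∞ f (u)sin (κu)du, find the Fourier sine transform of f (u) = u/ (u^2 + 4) pi*exp (-2*κ)/2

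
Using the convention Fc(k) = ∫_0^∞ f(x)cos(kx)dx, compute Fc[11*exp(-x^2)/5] 11*sqrt(pi)*exp(-k^2/4)/10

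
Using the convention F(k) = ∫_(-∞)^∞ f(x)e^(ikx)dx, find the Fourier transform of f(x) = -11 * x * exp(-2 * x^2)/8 -11 * sqrt(2) * I * sqrt(pi) * k * exp(-k^2/8)/64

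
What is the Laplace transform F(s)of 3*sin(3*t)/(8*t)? 3*atan(3/s)/8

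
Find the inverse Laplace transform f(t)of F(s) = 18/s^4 3*t^3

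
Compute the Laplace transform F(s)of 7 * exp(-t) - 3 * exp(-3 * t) 7/(s + 1) - 3/(s + 3)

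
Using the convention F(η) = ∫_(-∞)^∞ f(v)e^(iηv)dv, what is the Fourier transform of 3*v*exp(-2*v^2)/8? 3*sqrt(2)*I*sqrt(pi)*η*exp(-η^2/8)/64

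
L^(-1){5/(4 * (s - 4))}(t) 5 * exp(4 * t)/4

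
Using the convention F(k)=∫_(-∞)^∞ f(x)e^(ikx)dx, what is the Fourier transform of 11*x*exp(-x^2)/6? 11*I*sqrt(pi)*k*exp(-k^2/4)/12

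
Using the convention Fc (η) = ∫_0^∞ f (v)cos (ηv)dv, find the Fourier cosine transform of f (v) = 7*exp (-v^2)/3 7*sqrt (pi)*exp (-η^2/4)/6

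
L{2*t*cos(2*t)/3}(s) 2*(s^2 - 4)/(3*(s^2 + 4)^2)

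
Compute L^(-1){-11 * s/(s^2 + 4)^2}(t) -11 * t * sin(2 * t)/4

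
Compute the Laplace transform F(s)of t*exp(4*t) (s - 4)^(-2)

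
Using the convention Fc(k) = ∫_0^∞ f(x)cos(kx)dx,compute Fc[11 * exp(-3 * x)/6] 11/(2 * (k^2 + 9))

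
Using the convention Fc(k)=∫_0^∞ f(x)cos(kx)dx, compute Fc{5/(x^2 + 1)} 5*pi*exp(-k)/2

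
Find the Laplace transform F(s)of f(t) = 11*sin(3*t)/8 33/(8*(s^2 + 9))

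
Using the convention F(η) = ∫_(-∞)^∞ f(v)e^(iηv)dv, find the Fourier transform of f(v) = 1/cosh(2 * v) pi/(2 * cosh(pi * η/4))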